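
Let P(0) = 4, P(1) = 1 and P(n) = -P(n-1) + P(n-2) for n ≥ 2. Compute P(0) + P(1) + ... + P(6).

P(2) = -1 + 4 = 3
P(3) = -3 + 1 = -2
P(4) = -(-2) + 3 = 5
P(5) = -5 + (-2) = -7
P(6) = -(-7) + 5 = 12
Sum = 4 + 1 + 3 + (-2) + 5 + (-7) + 12 = 16

16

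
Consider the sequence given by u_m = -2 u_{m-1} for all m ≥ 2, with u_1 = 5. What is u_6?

-160

u_2 = -2(5) = -10
u_3 = -2(-10) = 20
u_4 = -2(20) = -40
u_5 = -2(-40) = 80
u_6 = -2(80) = -160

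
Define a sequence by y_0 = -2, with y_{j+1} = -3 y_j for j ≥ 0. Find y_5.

y_1 = -3(-2) = 6
y_2 = -3(6) = -18
y_3 = -3(-18) = 54
y_4 = -3(54) = -162
y_5 = -3(-162) = 486

486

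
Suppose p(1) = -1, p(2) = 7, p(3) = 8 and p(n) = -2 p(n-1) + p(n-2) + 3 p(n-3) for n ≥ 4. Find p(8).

-345

p(4) = -2*8 + 7 + 3*(-1) = -12
p(5) = -2*(-12) + 8 + 3*7 = 53
p(6) = -2*53 + (-12) + 3*8 = -94
p(7) = -2*(-94) + 53 + 3*(-12) = 205
p(8) = -2*205 + (-94) + 3*53 = -345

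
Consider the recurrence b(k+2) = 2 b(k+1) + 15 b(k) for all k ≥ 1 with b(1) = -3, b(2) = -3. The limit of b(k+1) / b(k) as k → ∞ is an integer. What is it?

The characteristic equation is r^2 - 2r - 15 = 0, which factors as (r - 5)(r + 3) = 0.
So the roots are 5 and -3. Since |5| > |-3| and the coefficient of 5^k is non-zero, the ratio tends to 5.

5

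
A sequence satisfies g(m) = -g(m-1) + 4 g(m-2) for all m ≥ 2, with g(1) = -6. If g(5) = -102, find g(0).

-2

Let g(0) = z.
g(2) = 6 + 4z
g(3) = -30 - 4z
g(4) = 54 + 20z
g(5) = -174 - 36z
So -174 - 36z = -102, giving z = -2.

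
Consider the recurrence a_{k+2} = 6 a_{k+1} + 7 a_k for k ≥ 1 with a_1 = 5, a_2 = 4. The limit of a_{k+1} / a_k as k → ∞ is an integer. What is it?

7

The characteristic equation is r^2 - 6r - 7 = 0, which factors as (r - 7)(r + 1) = 0.
So the roots are 7 and -1. Since |7| > |-1| and the coefficient of 7^k is non-zero, the ratio tends to 7.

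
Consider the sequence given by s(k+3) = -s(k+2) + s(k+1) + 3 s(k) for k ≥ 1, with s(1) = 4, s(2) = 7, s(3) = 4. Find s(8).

s(4) = -4 + 7 + 3(4) = 15
s(5) = -15 + 4 + 3(7) = 10
s(6) = -10 + 15 + 3(4) = 17
s(7) = -17 + 10 + 3(15) = 38
s(8) = -38 + 17 + 3(10) = 9

9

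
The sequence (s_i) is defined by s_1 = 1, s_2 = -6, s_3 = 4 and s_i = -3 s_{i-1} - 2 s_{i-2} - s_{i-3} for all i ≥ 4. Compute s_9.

s_4 = -3(4) - 2(-6) - 1 = -1
s_5 = -3(-1) - 2(4) - (-6) = 1
s_6 = -3(1) - 2(-1) - 4 = -5
s_7 = -3(-5) - 2(1) - (-1) = 14
s_8 = -3(14) - 2(-5) - 1 = -33
s_9 = -3(-33) - 2(14) - (-5) = 76

76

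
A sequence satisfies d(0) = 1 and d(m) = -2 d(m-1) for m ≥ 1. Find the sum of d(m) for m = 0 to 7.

-85

d(1) = -2*1 = -2
d(2) = -2*(-2) = 4
d(3) = -2*4 = -8
d(4) = -2*(-8) = 16
d(5) = -2*16 = -32
d(6) = -2*(-32) = 64
d(7) = -2*64 = -128
Sum = 1 + (-2) + 4 + (-8) + 16 + (-32) + 64 + (-128) = -85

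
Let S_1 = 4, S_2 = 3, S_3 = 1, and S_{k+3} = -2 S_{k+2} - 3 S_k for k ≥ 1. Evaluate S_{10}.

-1838

S_4 = -2(1) - 3(4) = -14
S_5 = -2(-14) - 3(3) = 19
S_6 = -2(19) - 3(1) = -41
S_7 = -2(-41) - 3(-14) = 124
S_8 = -2(124) - 3(19) = -305
S_9 = -2(-305) - 3(-41) = 733
S_{10} = -2(733) - 3(124) = -1838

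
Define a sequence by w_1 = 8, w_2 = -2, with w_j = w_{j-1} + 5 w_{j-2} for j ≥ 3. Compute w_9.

w_3 = (-2) + 5·8 = 38
w_4 = 38 + 5·(-2) = 28
w_5 = 28 + 5·38 = 218
w_6 = 218 + 5·28 = 358
w_7 = 358 + 5·218 = 1448
w_8 = 1448 + 5·358 = 3238
w_9 = 3238 + 5·1448 = 10478

10478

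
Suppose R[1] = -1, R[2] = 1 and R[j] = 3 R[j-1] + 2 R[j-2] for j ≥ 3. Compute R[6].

R[3] = 3*1 + 2*(-1) = 1
R[4] = 3*1 + 2*1 = 5
R[5] = 3*5 + 2*1 = 17
R[6] = 3*17 + 2*5 = 61

61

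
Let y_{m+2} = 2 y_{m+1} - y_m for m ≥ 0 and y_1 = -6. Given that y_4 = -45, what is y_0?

Let y_0 = v.
y_2 = -12 - v
y_3 = -18 - 2v
y_4 = -24 - 3v
So -24 - 3v = -45, giving v = 7.

7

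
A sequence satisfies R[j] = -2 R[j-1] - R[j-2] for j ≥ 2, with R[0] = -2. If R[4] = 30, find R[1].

Let R[1] = x.
R[2] = 2 - 2x
R[3] = -4 + 3x
R[4] = 6 - 4x
So 6 - 4x = 30, giving x = -6.

-6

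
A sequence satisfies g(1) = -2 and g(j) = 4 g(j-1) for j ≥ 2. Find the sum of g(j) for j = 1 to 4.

-170

g(2) = 4·(-2) = -8
g(3) = 4·(-8) = -32
g(4) = 4·(-32) = -128
Sum = (-2) + (-8) + (-32) + (-128) = -170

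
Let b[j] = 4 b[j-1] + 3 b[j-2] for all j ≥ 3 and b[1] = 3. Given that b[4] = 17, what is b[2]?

Let b[2] = y.
b[3] = 9 + 4y
b[4] = 36 + 19y
So 36 + 19y = 17, giving y = -1.

-1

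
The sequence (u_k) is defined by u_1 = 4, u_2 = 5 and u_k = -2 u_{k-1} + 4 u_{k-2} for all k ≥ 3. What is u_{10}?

512

u_3 = -2·5 + 4·4 = 6
u_4 = -2·6 + 4·5 = 8
u_5 = -2·8 + 4·6 = 8
u_6 = -2·8 + 4·8 = 16
u_7 = -2·16 + 4·8 = 0
u_8 = -2·0 + 4·16 = 64
u_9 = -2·64 + 4·0 = -128
u_{10} = -2·(-128) + 4·64 = 512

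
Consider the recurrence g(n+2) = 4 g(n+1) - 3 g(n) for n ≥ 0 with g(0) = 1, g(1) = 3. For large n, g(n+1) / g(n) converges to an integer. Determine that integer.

3

The characteristic equation is r^2 - 4r + 3 = 0, which factors as (r - 3)(r - 1) = 0.
So the roots are 3 and 1. Since |3| > |1| and the coefficient of 3^n is non-zero, the ratio tends to 3.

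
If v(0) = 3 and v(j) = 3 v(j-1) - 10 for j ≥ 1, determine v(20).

-6973568797

The fixed point is -10/(1 - 3) = 5, so v(j) - 5 = 3(v(j-1) - 5).
Hence v(j) = -2·3^j + 5.
v(20) = -2·3^{20} + 5 = -2·3486784401 + 5 = -6973568797.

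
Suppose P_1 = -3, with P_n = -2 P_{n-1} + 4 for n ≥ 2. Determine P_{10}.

P_2 = -2(-3) + 4 = 10
P_3 = -2(10) + 4 = -16
P_4 = -2(-16) + 4 = 36
P_5 = -2(36) + 4 = -68
P_6 = -2(-68) + 4 = 140
P_7 = -2(140) + 4 = -276
P_8 = -2(-276) + 4 = 556
P_9 = -2(556) + 4 = -1108
P_{10} = -2(-1108) + 4 = 2220

2220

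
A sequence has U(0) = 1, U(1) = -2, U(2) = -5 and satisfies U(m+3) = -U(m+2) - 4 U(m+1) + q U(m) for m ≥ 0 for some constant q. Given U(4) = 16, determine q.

U(3) = 13 + q
U(4) = 7 - 3q
So 7 - 3q = 16, giving q = -3.

-3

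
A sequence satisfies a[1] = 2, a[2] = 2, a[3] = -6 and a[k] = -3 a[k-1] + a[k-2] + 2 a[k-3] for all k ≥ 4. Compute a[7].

-728

a[4] = -3(-6) + 2 + 2(2) = 24
a[5] = -3(24) + (-6) + 2(2) = -74
a[6] = -3(-74) + 24 + 2(-6) = 234
a[7] = -3(234) + (-74) + 2(24) = -728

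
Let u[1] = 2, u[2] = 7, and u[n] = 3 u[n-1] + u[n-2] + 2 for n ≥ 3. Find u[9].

33277

u[3] = 3·7 + 2 + 2 = 25
u[4] = 3·25 + 7 + 2 = 84
u[5] = 3·84 + 25 + 2 = 279
u[6] = 3·279 + 84 + 2 = 923
u[7] = 3·923 + 279 + 2 = 3050
u[8] = 3·3050 + 923 + 2 = 10075
u[9] = 3·10075 + 3050 + 2 = 33277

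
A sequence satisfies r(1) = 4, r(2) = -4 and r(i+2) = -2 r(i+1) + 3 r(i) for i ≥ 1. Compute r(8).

r(3) = -2*(-4) + 3*4 = 20
r(4) = -2*20 + 3*(-4) = -52
r(5) = -2*(-52) + 3*20 = 164
r(6) = -2*164 + 3*(-52) = -484
r(7) = -2*(-484) + 3*164 = 1460
r(8) = -2*1460 + 3*(-484) = -4372

-4372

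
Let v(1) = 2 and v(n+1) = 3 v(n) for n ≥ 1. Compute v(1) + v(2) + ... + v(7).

v(2) = 3(2) = 6
v(3) = 3(6) = 18
v(4) = 3(18) = 54
v(5) = 3(54) = 162
v(6) = 3(162) = 486
v(7) = 3(486) = 1458
Sum = 2 + 6 + 18 + 54 + 162 + 486 + 1458 = 2186

2186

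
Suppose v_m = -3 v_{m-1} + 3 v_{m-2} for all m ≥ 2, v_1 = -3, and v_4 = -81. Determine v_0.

Let v_0 = y.
v_2 = 9 + 3y
v_3 = -36 - 9y
v_4 = 135 + 36y
So 135 + 36y = -81, giving y = -6.

-6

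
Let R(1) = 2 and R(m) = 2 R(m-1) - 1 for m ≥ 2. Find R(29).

The fixed point is -1/(1 - 2) = 1, so R(m) - 1 = 2(R(m-1) - 1).
Hence R(m) = 1·2^{m-1} + 1.
R(29) = 1·2^{28} + 1 = 1·268435456 + 1 = 268435457.

268435457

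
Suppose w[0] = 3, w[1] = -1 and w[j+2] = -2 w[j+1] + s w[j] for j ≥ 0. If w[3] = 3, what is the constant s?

-1

w[2] = 2 + 3s
w[3] = -4 - 7s
So -4 - 7s = 3, giving s = -1.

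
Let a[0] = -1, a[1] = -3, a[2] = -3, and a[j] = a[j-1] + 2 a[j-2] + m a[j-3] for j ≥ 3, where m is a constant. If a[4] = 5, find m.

a[3] = -9 - m
a[4] = -15 - 4m
So -15 - 4m = 5, giving m = -5.

-5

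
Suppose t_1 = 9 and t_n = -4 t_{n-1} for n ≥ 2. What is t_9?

t_2 = -4(9) = -36
t_3 = -4(-36) = 144
t_4 = -4(144) = -576
t_5 = -4(-576) = 2304
t_6 = -4(2304) = -9216
t_7 = -4(-9216) = 36864
t_8 = -4(36864) = -147456
t_9 = -4(-147456) = 589824

589824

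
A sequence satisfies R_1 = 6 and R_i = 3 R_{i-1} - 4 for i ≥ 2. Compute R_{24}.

The fixed point is -4/(1 - 3) = 2, so R_i - 2 = 3(R_{i-1} - 2).
Hence R_i = 4·3^{i-1} + 2.
R_{24} = 4·3^{23} + 2 = 4·94143178827 + 2 = 376572715310.

376572715310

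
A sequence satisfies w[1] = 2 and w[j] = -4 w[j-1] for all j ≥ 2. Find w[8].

w[2] = -4(2) = -8
w[3] = -4(-8) = 32
w[4] = -4(32) = -128
w[5] = -4(-128) = 512
w[6] = -4(512) = -2048
w[7] = -4(-2048) = 8192
w[8] = -4(8192) = -32768

-32768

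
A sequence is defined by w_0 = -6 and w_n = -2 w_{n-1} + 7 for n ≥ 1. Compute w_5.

269

w_1 = -2(-6) + 7 = 19
w_2 = -2(19) + 7 = -31
w_3 = -2(-31) + 7 = 69
w_4 = -2(69) + 7 = -131
w_5 = -2(-131) + 7 = 269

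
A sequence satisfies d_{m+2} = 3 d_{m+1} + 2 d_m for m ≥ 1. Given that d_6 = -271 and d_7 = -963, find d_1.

Rearranging, d_{m-2} = (d_m - 3 d_{m-1}) / 2.
d_5 = (-963 - 3·(-271)) / 2 = -150/2 = -75
d_4 = (-271 - 3·(-75)) / 2 = -46/2 = -23
d_3 = (-75 - 3·(-23)) / 2 = -6/2 = -3
d_2 = (-23 - 3·(-3)) / 2 = -14/2 = -7
d_1 = (-3 - 3·(-7)) / 2 = 18/2 = 9

9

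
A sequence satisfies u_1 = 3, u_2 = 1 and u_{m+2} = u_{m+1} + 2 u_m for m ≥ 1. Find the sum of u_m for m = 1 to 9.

683

u_3 = 1 + 2*3 = 7
u_4 = 7 + 2*1 = 9
u_5 = 9 + 2*7 = 23
u_6 = 23 + 2*9 = 41
u_7 = 41 + 2*23 = 87
u_8 = 87 + 2*41 = 169
u_9 = 169 + 2*87 = 343
Sum = 3 + 1 + 7 + 9 + 23 + 41 + 87 + 169 + 343 = 683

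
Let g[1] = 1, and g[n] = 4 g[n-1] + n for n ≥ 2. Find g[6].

1818

g[2] = 4·1 + 2 = 6
g[3] = 4·6 + 3 = 27
g[4] = 4·27 + 4 = 112
g[5] = 4·112 + 5 = 453
g[6] = 4·453 + 6 = 1818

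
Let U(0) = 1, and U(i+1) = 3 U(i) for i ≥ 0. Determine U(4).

U(1) = 3(1) = 3
U(2) = 3(3) = 9
U(3) = 3(9) = 27
U(4) = 3(27) = 81

81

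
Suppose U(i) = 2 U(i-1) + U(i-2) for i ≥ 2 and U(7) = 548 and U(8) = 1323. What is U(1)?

2

Rearranging, U(i-2) = U(i) - 2 U(i-1).
U(6) = 1323 - 2(548) = 227
U(5) = 548 - 2(227) = 94
U(4) = 227 - 2(94) = 39
U(3) = 94 - 2(39) = 16
U(2) = 39 - 2(16) = 7
U(1) = 16 - 2(7) = 2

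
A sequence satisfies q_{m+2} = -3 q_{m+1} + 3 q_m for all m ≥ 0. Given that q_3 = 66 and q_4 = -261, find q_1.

Rearranging, q_{m-2} = (q_m + 3 q_{m-1}) / 3.
q_2 = (-261 + 3·66) / 3 = -63/3 = -21
q_1 = (66 + 3·(-21)) / 3 = 3/3 = 1

1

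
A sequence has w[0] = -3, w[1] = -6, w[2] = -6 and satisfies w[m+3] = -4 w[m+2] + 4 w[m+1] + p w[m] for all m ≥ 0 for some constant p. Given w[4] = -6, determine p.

3

w[3] = -3p
w[4] = -24 + 6p
So -24 + 6p = -6, giving p = 3.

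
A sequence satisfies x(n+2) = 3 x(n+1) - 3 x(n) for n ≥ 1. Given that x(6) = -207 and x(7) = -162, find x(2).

Rearranging, x(n-2) = (x(n) - 3 x(n-1)) / -3.
x(5) = (-162 - 3*(-207)) / -3 = 459/-3 = -153
x(4) = (-207 - 3*(-153)) / -3 = 252/-3 = -84
x(3) = (-153 - 3*(-84)) / -3 = 99/-3 = -33
x(2) = (-84 - 3*(-33)) / -3 = 15/-3 = -5

-5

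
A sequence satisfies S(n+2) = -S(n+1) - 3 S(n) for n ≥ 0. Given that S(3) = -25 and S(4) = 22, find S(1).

8

Rearranging, S(n-2) = (S(n) + S(n-1)) / -3.
S(2) = (22 + (-25)) / -3 = -3/-3 = 1
S(1) = (-25 + 1) / -3 = -24/-3 = 8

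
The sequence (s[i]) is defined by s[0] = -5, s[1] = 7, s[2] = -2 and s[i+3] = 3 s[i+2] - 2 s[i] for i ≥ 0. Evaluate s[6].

-14

s[3] = 3·(-2) - 2·(-5) = 4
s[4] = 3·4 - 2·7 = -2
s[5] = 3·(-2) - 2·(-2) = -2
s[6] = 3·(-2) - 2·4 = -14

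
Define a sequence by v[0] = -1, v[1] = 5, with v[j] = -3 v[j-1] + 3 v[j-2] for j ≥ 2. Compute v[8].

-53946

v[2] = -3·5 + 3·(-1) = -18
v[3] = -3·(-18) + 3·5 = 69
v[4] = -3·69 + 3·(-18) = -261
v[5] = -3·(-261) + 3·69 = 990
v[6] = -3·990 + 3·(-261) = -3753
v[7] = -3·(-3753) + 3·990 = 14229
v[8] = -3·14229 + 3·(-3753) = -53946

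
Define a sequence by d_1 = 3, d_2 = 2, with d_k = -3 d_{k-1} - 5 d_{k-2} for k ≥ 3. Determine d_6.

-103

d_3 = -3*2 - 5*3 = -21
d_4 = -3*(-21) - 5*2 = 53
d_5 = -3*53 - 5*(-21) = -54
d_6 = -3*(-54) - 5*53 = -103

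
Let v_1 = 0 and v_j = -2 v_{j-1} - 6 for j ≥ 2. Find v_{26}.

-67108866

The fixed point is -6/(1 + 2) = -2, so v_j + 2 = -2(v_{j-1} + 2).
Hence v_j = 2·(-2)^{j-1} - 2.
v_{26} = 2·(-2)^{25} - 2 = 2·-33554432 - 2 = -67108866.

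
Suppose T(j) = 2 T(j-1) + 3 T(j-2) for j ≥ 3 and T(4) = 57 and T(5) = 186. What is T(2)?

3

Rearranging, T(j-2) = (T(j) - 2 T(j-1)) / 3.
T(3) = (186 - 2·57) / 3 = 72/3 = 24
T(2) = (57 - 2·24) / 3 = 9/3 = 3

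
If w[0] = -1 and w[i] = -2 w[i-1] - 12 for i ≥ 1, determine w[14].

49148

The fixed point is -12/(1 + 2) = -4, so w[i] + 4 = -2(w[i-1] + 4).
Hence w[i] = 3·(-2)^i - 4.
w[14] = 3·(-2)^{14} - 4 = 3·16384 - 4 = 49148.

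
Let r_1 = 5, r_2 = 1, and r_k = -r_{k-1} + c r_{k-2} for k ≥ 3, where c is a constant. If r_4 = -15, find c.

4

r_3 = -1 + 5c
r_4 = 1 - 4c
So 1 - 4c = -15, giving c = 4.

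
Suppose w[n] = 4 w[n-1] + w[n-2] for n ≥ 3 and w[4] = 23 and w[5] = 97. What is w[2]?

Rearranging, w[n-2] = w[n] - 4 w[n-1].
w[3] = 97 - 4*23 = 5
w[2] = 23 - 4*5 = 3

3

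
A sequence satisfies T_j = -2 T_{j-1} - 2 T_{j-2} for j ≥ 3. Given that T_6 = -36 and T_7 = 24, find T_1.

-6

Rearranging, T_{j-2} = (T_j + 2 T_{j-1}) / -2.
T_5 = (24 + 2·(-36)) / -2 = -48/-2 = 24
T_4 = (-36 + 2·24) / -2 = 12/-2 = -6
T_3 = (24 + 2·(-6)) / -2 = 12/-2 = -6
T_2 = (-6 + 2·(-6)) / -2 = -18/-2 = 9
T_1 = (-6 + 2·9) / -2 = 12/-2 = -6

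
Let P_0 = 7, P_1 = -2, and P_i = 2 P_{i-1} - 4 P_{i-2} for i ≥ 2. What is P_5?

P_2 = 2*(-2) - 4*7 = -32
P_3 = 2*(-32) - 4*(-2) = -56
P_4 = 2*(-56) - 4*(-32) = 16
P_5 = 2*16 - 4*(-56) = 256

256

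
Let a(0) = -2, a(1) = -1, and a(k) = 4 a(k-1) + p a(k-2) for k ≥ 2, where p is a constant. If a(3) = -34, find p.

a(2) = -4 - 2p
a(3) = -16 - 9p
So -16 - 9p = -34, giving p = 2.

2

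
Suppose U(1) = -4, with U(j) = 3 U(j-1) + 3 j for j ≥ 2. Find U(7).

-195

U(2) = 3(-4) + 6 = -6
U(3) = 3(-6) + 9 = -9
U(4) = 3(-9) + 12 = -15
U(5) = 3(-15) + 15 = -30
U(6) = 3(-30) + 18 = -72
U(7) = 3(-72) + 21 = -195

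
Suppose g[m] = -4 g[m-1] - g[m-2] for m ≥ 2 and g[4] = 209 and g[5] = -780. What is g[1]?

Rearranging, g[m-2] = -(g[m] + 4 g[m-1]).
g[3] = -(-780 + 4*209) = -56
g[2] = -(209 + 4*(-56)) = 15
g[1] = -(-56 + 4*15) = -4

-4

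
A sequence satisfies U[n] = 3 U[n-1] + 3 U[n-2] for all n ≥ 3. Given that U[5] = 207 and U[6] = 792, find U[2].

7

Rearranging, U[n-2] = (U[n] - 3 U[n-1]) / 3.
U[4] = (792 - 3(207)) / 3 = 171/3 = 57
U[3] = (207 - 3(57)) / 3 = 36/3 = 12
U[2] = (57 - 3(12)) / 3 = 21/3 = 7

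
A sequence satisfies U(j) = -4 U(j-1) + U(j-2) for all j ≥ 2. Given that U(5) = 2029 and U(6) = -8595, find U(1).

5

Rearranging, U(j-2) = U(j) + 4 U(j-1).
U(4) = -8595 + 4·2029 = -479
U(3) = 2029 + 4·(-479) = 113
U(2) = -479 + 4·113 = -27
U(1) = 113 + 4·(-27) = 5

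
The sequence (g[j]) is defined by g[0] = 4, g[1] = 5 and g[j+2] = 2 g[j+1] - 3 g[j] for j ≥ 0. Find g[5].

g[2] = 2(5) - 3(4) = -2
g[3] = 2(-2) - 3(5) = -19
g[4] = 2(-19) - 3(-2) = -32
g[5] = 2(-32) - 3(-19) = -7

-7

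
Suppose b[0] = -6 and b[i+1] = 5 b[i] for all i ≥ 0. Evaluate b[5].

-18750

b[1] = 5(-6) = -30
b[2] = 5(-30) = -150
b[3] = 5(-150) = -750
b[4] = 5(-750) = -3750
b[5] = 5(-3750) = -18750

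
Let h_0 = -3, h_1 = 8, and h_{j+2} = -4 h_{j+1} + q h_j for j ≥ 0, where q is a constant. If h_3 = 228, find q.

5

h_2 = -32 - 3q
h_3 = 128 + 20q
So 128 + 20q = 228, giving q = 5.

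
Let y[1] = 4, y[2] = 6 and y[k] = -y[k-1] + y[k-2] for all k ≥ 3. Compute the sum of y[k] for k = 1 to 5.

6

y[3] = -6 + 4 = -2
y[4] = -(-2) + 6 = 8
y[5] = -8 + (-2) = -10
Sum = 4 + 6 + (-2) + 8 + (-10) = 6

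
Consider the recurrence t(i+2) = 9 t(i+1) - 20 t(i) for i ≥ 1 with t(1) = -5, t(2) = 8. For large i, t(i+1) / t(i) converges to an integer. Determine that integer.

The characteristic equation is r^2 - 9r + 20 = 0, which factors as (r - 5)(r - 4) = 0.
So the roots are 5 and 4. Since |5| > |4| and the coefficient of 5^i is non-zero, the ratio tends to 5.

5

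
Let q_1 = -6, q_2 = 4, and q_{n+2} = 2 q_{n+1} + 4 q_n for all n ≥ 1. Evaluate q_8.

-2816

q_3 = 2*4 + 4*(-6) = -16
q_4 = 2*(-16) + 4*4 = -16
q_5 = 2*(-16) + 4*(-16) = -96
q_6 = 2*(-96) + 4*(-16) = -256
q_7 = 2*(-256) + 4*(-96) = -896
q_8 = 2*(-896) + 4*(-256) = -2816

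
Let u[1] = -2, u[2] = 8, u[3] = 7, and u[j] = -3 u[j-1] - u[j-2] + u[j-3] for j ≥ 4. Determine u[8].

-1483

u[4] = -3*7 - 8 + (-2) = -31
u[5] = -3*(-31) - 7 + 8 = 94
u[6] = -3*94 - (-31) + 7 = -244
u[7] = -3*(-244) - 94 + (-31) = 607
u[8] = -3*607 - (-244) + 94 = -1483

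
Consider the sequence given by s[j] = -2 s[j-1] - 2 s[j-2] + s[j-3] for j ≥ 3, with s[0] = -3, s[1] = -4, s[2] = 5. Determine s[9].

-189

s[3] = -2·5 - 2·(-4) + (-3) = -5
s[4] = -2·(-5) - 2·5 + (-4) = -4
s[5] = -2·(-4) - 2·(-5) + 5 = 23
s[6] = -2·23 - 2·(-4) + (-5) = -43
s[7] = -2·(-43) - 2·23 + (-4) = 36
s[8] = -2·36 - 2·(-43) + 23 = 37
s[9] = -2·37 - 2·36 + (-43) = -189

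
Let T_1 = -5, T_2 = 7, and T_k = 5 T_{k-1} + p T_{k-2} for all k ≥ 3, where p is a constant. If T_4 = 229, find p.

T_3 = 35 - 5p
T_4 = 175 - 18p
So 175 - 18p = 229, giving p = -3.

-3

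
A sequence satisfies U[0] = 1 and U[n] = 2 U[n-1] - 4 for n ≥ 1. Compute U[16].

The fixed point is -4/(1 - 2) = 4, so U[n] - 4 = 2(U[n-1] - 4).
Hence U[n] = -3·2^n + 4.
U[16] = -3·2^{16} + 4 = -3·65536 + 4 = -196604.

-196604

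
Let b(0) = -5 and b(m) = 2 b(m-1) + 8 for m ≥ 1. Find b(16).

The fixed point is 8/(1 - 2) = -8, so b(m) + 8 = 2(b(m-1) + 8).
Hence b(m) = 3·2^m - 8.
b(16) = 3·2^{16} - 8 = 3·65536 - 8 = 196600.

196600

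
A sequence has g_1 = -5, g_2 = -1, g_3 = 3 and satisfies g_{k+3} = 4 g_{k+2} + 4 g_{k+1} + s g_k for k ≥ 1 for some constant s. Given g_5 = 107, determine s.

g_4 = 8 - 5s
g_5 = 44 - 21s
So 44 - 21s = 107, giving s = -3.

-3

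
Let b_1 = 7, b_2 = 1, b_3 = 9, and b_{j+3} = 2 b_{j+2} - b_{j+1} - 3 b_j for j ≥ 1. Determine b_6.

-63

b_4 = 2·9 - 1 - 3·7 = -4
b_5 = 2·(-4) - 9 - 3·1 = -20
b_6 = 2·(-20) - (-4) - 3·9 = -63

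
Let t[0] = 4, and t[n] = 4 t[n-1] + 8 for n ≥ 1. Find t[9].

t[1] = 4(4) + 8 = 24
t[2] = 4(24) + 8 = 104
t[3] = 4(104) + 8 = 424
t[4] = 4(424) + 8 = 1704
t[5] = 4(1704) + 8 = 6824
t[6] = 4(6824) + 8 = 27304
t[7] = 4(27304) + 8 = 109224
t[8] = 4(109224) + 8 = 436904
t[9] = 4(436904) + 8 = 1747624

1747624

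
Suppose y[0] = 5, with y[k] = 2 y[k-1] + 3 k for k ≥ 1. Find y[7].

1381

y[1] = 2·5 + 3 = 13
y[2] = 2·13 + 6 = 32
y[3] = 2·32 + 9 = 73
y[4] = 2·73 + 12 = 158
y[5] = 2·158 + 15 = 331
y[6] = 2·331 + 18 = 680
y[7] = 2·680 + 21 = 1381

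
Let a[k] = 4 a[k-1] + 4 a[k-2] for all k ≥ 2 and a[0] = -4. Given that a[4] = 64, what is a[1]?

Let a[1] = v.
a[2] = -16 + 4v
a[3] = -64 + 20v
a[4] = -320 + 96v
So -320 + 96v = 64, giving v = 4.

4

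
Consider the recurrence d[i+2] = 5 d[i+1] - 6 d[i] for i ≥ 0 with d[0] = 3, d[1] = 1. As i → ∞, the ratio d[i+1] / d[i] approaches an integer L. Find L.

3

The characteristic equation is r^2 - 5r + 6 = 0, which factors as (r - 3)(r - 2) = 0.
So the roots are 3 and 2. Since |3| > |2| and the coefficient of 3^i is non-zero, the ratio tends to 3.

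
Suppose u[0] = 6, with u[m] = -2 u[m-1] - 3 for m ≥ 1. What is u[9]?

-3585

u[1] = -2(6) - 3 = -15
u[2] = -2(-15) - 3 = 27
u[3] = -2(27) - 3 = -57
u[4] = -2(-57) - 3 = 111
u[5] = -2(111) - 3 = -225
u[6] = -2(-225) - 3 = 447
u[7] = -2(447) - 3 = -897
u[8] = -2(-897) - 3 = 1791
u[9] = -2(1791) - 3 = -3585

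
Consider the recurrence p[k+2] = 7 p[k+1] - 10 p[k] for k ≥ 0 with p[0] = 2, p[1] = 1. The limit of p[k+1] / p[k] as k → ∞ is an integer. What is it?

5

The characteristic equation is r^2 - 7r + 10 = 0, which factors as (r - 5)(r - 2) = 0.
So the roots are 5 and 2. Since |5| > |2| and the coefficient of 5^k is non-zero, the ratio tends to 5.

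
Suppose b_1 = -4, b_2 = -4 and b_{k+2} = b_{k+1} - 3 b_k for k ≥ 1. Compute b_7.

-52

b_3 = (-4) - 3(-4) = 8
b_4 = 8 - 3(-4) = 20
b_5 = 20 - 3(8) = -4
b_6 = (-4) - 3(20) = -64
b_7 = (-64) - 3(-4) = -52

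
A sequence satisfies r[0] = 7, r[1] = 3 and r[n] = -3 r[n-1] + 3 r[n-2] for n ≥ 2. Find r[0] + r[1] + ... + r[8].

18742

r[2] = -3·3 + 3·7 = 12
r[3] = -3·12 + 3·3 = -27
r[4] = -3·(-27) + 3·12 = 117
r[5] = -3·117 + 3·(-27) = -432
r[6] = -3·(-432) + 3·117 = 1647
r[7] = -3·1647 + 3·(-432) = -6237
r[8] = -3·(-6237) + 3·1647 = 23652
Sum = 7 + 3 + 12 + (-27) + 117 + (-432) + 1647 + (-6237) + 23652 = 18742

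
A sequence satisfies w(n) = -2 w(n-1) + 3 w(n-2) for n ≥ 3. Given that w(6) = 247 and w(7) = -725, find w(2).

7

Rearranging, w(n-2) = (w(n) + 2 w(n-1)) / 3.
w(5) = (-725 + 2*247) / 3 = -231/3 = -77
w(4) = (247 + 2*(-77)) / 3 = 93/3 = 31
w(3) = (-77 + 2*31) / 3 = -15/3 = -5
w(2) = (31 + 2*(-5)) / 3 = 21/3 = 7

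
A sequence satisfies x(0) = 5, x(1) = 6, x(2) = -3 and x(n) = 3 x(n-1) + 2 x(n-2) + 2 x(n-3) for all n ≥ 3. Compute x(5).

155

x(3) = 3·(-3) + 2·6 + 2·5 = 13
x(4) = 3·13 + 2·(-3) + 2·6 = 45
x(5) = 3·45 + 2·13 + 2·(-3) = 155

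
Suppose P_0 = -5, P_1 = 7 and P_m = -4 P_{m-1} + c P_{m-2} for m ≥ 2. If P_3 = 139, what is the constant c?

P_2 = -28 - 5c
P_3 = 112 + 27c
So 112 + 27c = 139, giving c = 1.

1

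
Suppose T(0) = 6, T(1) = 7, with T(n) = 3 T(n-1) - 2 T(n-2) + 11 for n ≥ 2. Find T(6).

696

T(2) = 3*7 - 2*6 + 11 = 20
T(3) = 3*20 - 2*7 + 11 = 57
T(4) = 3*57 - 2*20 + 11 = 142
T(5) = 3*142 - 2*57 + 11 = 323
T(6) = 3*323 - 2*142 + 11 = 696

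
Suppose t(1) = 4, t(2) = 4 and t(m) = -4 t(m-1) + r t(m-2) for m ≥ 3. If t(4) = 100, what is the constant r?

t(3) = -16 + 4r
t(4) = 64 - 12r
So 64 - 12r = 100, giving r = -3.

-3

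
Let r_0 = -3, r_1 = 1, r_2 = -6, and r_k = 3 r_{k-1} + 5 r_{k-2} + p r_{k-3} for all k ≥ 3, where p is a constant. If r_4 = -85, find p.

r_3 = -13 - 3p
r_4 = -69 - 8p
So -69 - 8p = -85, giving p = 2.

2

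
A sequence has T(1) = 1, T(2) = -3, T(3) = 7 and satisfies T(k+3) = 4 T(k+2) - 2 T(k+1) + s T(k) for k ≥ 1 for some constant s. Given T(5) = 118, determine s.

T(4) = 34 + s
T(5) = 122 + s
So 122 + s = 118, giving s = -4.

-4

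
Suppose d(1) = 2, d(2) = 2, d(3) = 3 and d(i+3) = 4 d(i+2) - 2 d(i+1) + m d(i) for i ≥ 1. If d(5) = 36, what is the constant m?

d(4) = 8 + 2m
d(5) = 26 + 10m
So 26 + 10m = 36, giving m = 1.

1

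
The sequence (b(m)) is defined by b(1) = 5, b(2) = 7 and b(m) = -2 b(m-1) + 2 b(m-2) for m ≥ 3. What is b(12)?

61024

b(3) = -2·7 + 2·5 = -4
b(4) = -2·(-4) + 2·7 = 22
b(5) = -2·22 + 2·(-4) = -52
b(6) = -2·(-52) + 2·22 = 148
b(7) = -2·148 + 2·(-52) = -400
b(8) = -2·(-400) + 2·148 = 1096
b(9) = -2·1096 + 2·(-400) = -2992
b(10) = -2·(-2992) + 2·1096 = 8176
b(11) = -2·8176 + 2·(-2992) = -22336
b(12) = -2·(-22336) + 2·8176 = 61024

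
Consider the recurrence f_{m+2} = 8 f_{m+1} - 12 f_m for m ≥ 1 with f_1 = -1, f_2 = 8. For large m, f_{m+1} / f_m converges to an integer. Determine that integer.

The characteristic equation is r^2 - 8r + 12 = 0, which factors as (r - 6)(r - 2) = 0.
So the roots are 6 and 2. Since |6| > |2| and the coefficient of 6^m is non-zero, the ratio tends to 6.

6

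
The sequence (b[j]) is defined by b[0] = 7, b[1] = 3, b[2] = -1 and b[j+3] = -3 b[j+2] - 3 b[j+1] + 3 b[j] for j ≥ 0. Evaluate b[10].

b[3] = -3(-1) - 3(3) + 3(7) = 15
b[4] = -3(15) - 3(-1) + 3(3) = -33
b[5] = -3(-33) - 3(15) + 3(-1) = 51
b[6] = -3(51) - 3(-33) + 3(15) = -9
b[7] = -3(-9) - 3(51) + 3(-33) = -225
b[8] = -3(-225) - 3(-9) + 3(51) = 855
b[9] = -3(855) - 3(-225) + 3(-9) = -1917
b[10] = -3(-1917) - 3(855) + 3(-225) = 2511

2511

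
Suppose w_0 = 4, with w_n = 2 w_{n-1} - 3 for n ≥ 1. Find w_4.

w_1 = 2·4 - 3 = 5
w_2 = 2·5 - 3 = 7
w_3 = 2·7 - 3 = 11
w_4 = 2·11 - 3 = 19

19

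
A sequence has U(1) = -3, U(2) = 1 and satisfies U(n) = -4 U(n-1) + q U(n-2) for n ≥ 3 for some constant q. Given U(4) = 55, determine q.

3

U(3) = -4 - 3q
U(4) = 16 + 13q
So 16 + 13q = 55, giving q = 3.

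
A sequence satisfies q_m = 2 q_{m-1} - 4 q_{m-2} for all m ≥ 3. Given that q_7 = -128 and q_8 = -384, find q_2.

Rearranging, q_{m-2} = (q_m - 2 q_{m-1}) / -4.
q_6 = (-384 - 2*(-128)) / -4 = -128/-4 = 32
q_5 = (-128 - 2*32) / -4 = -192/-4 = 48
q_4 = (32 - 2*48) / -4 = -64/-4 = 16
q_3 = (48 - 2*16) / -4 = 16/-4 = -4
q_2 = (16 - 2*(-4)) / -4 = 24/-4 = -6

-6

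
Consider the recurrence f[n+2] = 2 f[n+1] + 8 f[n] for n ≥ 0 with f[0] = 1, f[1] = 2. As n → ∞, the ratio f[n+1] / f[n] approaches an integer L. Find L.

4

The characteristic equation is r^2 - 2r - 8 = 0, which factors as (r - 4)(r + 2) = 0.
So the roots are 4 and -2. Since |4| > |-2| and the coefficient of 4^n is non-zero, the ratio tends to 4.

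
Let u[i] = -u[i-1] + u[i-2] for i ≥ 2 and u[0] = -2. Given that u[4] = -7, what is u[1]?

1

Let u[1] = v.
u[2] = -2 - v
u[3] = 2 + 2v
u[4] = -4 - 3v
So -4 - 3v = -7, giving v = 1.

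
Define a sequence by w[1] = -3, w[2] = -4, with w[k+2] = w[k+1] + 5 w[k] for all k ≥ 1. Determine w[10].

w[3] = (-4) + 5*(-3) = -19
w[4] = (-19) + 5*(-4) = -39
w[5] = (-39) + 5*(-19) = -134
w[6] = (-134) + 5*(-39) = -329
w[7] = (-329) + 5*(-134) = -999
w[8] = (-999) + 5*(-329) = -2644
w[9] = (-2644) + 5*(-999) = -7639
w[10] = (-7639) + 5*(-2644) = -20859

-20859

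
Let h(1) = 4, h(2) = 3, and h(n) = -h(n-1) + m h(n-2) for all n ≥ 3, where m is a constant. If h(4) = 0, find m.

3

h(3) = -3 + 4m
h(4) = 3 - m
So 3 - m = 0, giving m = 3.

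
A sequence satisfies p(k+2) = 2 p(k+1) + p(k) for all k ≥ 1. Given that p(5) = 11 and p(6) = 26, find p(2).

-2

Rearranging, p(k-2) = p(k) - 2 p(k-1).
p(4) = 26 - 2*11 = 4
p(3) = 11 - 2*4 = 3
p(2) = 4 - 2*3 = -2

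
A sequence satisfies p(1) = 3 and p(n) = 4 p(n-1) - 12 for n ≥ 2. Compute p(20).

-274877906940

The fixed point is -12/(1 - 4) = 4, so p(n) - 4 = 4(p(n-1) - 4).
Hence p(n) = -1·4^{n-1} + 4.
p(20) = -1·4^{19} + 4 = -1·274877906944 + 4 = -274877906940.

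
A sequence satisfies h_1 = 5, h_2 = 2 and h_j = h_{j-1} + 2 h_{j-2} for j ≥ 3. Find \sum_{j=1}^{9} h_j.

1195

h_3 = 2 + 2·5 = 12
h_4 = 12 + 2·2 = 16
h_5 = 16 + 2·12 = 40
h_6 = 40 + 2·16 = 72
h_7 = 72 + 2·40 = 152
h_8 = 152 + 2·72 = 296
h_9 = 296 + 2·152 = 600
Sum = 5 + 2 + 12 + 16 + 40 + 72 + 152 + 296 + 600 = 1195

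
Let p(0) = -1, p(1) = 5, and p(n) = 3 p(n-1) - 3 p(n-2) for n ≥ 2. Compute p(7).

p(2) = 3*5 - 3*(-1) = 18
p(3) = 3*18 - 3*5 = 39
p(4) = 3*39 - 3*18 = 63
p(5) = 3*63 - 3*39 = 72
p(6) = 3*72 - 3*63 = 27
p(7) = 3*27 - 3*72 = -135

-135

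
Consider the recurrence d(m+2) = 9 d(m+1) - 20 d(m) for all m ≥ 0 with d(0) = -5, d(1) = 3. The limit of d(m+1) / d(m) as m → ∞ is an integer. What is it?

The characteristic equation is r^2 - 9r + 20 = 0, which factors as (r - 5)(r - 4) = 0.
So the roots are 5 and 4. Since |5| > |4| and the coefficient of 5^m is non-zero, the ratio tends to 5.

5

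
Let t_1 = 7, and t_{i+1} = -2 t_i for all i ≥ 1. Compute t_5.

t_2 = -2(7) = -14
t_3 = -2(-14) = 28
t_4 = -2(28) = -56
t_5 = -2(-56) = 112

112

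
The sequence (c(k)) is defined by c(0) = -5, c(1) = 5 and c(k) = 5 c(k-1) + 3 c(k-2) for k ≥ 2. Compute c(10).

c(2) = 5(5) + 3(-5) = 10
c(3) = 5(10) + 3(5) = 65
c(4) = 5(65) + 3(10) = 355
c(5) = 5(355) + 3(65) = 1970
c(6) = 5(1970) + 3(355) = 10915
c(7) = 5(10915) + 3(1970) = 60485
c(8) = 5(60485) + 3(10915) = 335170
c(9) = 5(335170) + 3(60485) = 1857305
c(10) = 5(1857305) + 3(335170) = 10292035

10292035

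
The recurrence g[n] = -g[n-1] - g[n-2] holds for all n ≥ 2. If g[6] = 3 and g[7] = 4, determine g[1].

4

Rearranging, g[n-2] = -(g[n] + g[n-1]).
g[5] = -(4 + 3) = -7
g[4] = -(3 + (-7)) = 4
g[3] = -(-7 + 4) = 3
g[2] = -(4 + 3) = -7
g[1] = -(3 + (-7)) = 4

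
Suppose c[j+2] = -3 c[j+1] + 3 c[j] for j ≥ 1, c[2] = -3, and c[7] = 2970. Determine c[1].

Let c[1] = w.
c[3] = 9 + 3w
c[4] = -36 - 9w
c[5] = 135 + 36w
c[6] = -513 - 135w
c[7] = 1944 + 513w
So 1944 + 513w = 2970, giving w = 2.

2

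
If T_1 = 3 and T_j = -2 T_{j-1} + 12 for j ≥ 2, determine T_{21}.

The fixed point is 12/(1 + 2) = 4, so T_j - 4 = -2(T_{j-1} - 4).
Hence T_j = -1·(-2)^{j-1} + 4.
T_{21} = -1·(-2)^{20} + 4 = -1·1048576 + 4 = -1048572.

-1048572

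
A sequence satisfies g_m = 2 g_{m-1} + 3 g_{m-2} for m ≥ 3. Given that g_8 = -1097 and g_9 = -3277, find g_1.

3

Rearranging, g_{m-2} = (g_m - 2 g_{m-1}) / 3.
g_7 = (-3277 - 2·(-1097)) / 3 = -1083/3 = -361
g_6 = (-1097 - 2·(-361)) / 3 = -375/3 = -125
g_5 = (-361 - 2·(-125)) / 3 = -111/3 = -37
g_4 = (-125 - 2·(-37)) / 3 = -51/3 = -17
g_3 = (-37 - 2·(-17)) / 3 = -3/3 = -1
g_2 = (-17 - 2·(-1)) / 3 = -15/3 = -5
g_1 = (-1 - 2·(-5)) / 3 = 9/3 = 3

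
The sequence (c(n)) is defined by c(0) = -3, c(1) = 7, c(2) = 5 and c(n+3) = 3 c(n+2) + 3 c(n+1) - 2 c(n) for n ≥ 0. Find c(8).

c(3) = 3(5) + 3(7) - 2(-3) = 42
c(4) = 3(42) + 3(5) - 2(7) = 127
c(5) = 3(127) + 3(42) - 2(5) = 497
c(6) = 3(497) + 3(127) - 2(42) = 1788
c(7) = 3(1788) + 3(497) - 2(127) = 6601
c(8) = 3(6601) + 3(1788) - 2(497) = 24173

24173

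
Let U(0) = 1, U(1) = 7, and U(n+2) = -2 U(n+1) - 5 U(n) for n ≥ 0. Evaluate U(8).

-1871

U(2) = -2(7) - 5(1) = -19
U(3) = -2(-19) - 5(7) = 3
U(4) = -2(3) - 5(-19) = 89
U(5) = -2(89) - 5(3) = -193
U(6) = -2(-193) - 5(89) = -59
U(7) = -2(-59) - 5(-193) = 1083
U(8) = -2(1083) - 5(-59) = -1871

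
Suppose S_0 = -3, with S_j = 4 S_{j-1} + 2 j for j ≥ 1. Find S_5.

S_1 = 4*(-3) + 2 = -10
S_2 = 4*(-10) + 4 = -36
S_3 = 4*(-36) + 6 = -138
S_4 = 4*(-138) + 8 = -544
S_5 = 4*(-544) + 10 = -2166

-2166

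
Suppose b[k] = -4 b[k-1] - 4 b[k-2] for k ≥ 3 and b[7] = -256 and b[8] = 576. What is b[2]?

Rearranging, b[k-2] = (b[k] + 4 b[k-1]) / -4.
b[6] = (576 + 4*(-256)) / -4 = -448/-4 = 112
b[5] = (-256 + 4*112) / -4 = 192/-4 = -48
b[4] = (112 + 4*(-48)) / -4 = -80/-4 = 20
b[3] = (-48 + 4*20) / -4 = 32/-4 = -8
b[2] = (20 + 4*(-8)) / -4 = -12/-4 = 3

3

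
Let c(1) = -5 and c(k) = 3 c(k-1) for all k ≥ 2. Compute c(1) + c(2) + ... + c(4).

-200

c(2) = 3(-5) = -15
c(3) = 3(-15) = -45
c(4) = 3(-45) = -135
Sum = (-5) + (-15) + (-45) + (-135) = -200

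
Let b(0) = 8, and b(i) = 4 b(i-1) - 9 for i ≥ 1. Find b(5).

5123

b(1) = 4·8 - 9 = 23
b(2) = 4·23 - 9 = 83
b(3) = 4·83 - 9 = 323
b(4) = 4·323 - 9 = 1283
b(5) = 4·1283 - 9 = 5123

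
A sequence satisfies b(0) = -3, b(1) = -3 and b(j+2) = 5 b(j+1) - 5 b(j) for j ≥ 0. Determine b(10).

196875

b(2) = 5(-3) - 5(-3) = 0
b(3) = 5(0) - 5(-3) = 15
b(4) = 5(15) - 5(0) = 75
b(5) = 5(75) - 5(15) = 300
b(6) = 5(300) - 5(75) = 1125
b(7) = 5(1125) - 5(300) = 4125
b(8) = 5(4125) - 5(1125) = 15000
b(9) = 5(15000) - 5(4125) = 54375
b(10) = 5(54375) - 5(15000) = 196875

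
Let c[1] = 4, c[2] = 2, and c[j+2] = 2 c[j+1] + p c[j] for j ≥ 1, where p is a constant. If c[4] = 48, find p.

4

c[3] = 4 + 4p
c[4] = 8 + 10p
So 8 + 10p = 48, giving p = 4.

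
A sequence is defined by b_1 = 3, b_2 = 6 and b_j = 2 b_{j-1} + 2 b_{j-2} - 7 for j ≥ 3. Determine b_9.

b_3 = 2(6) + 2(3) - 7 = 11
b_4 = 2(11) + 2(6) - 7 = 27
b_5 = 2(27) + 2(11) - 7 = 69
b_6 = 2(69) + 2(27) - 7 = 185
b_7 = 2(185) + 2(69) - 7 = 501
b_8 = 2(501) + 2(185) - 7 = 1365
b_9 = 2(1365) + 2(501) - 7 = 3725

3725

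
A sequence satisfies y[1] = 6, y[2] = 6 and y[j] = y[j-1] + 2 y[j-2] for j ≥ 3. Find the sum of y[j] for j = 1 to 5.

126

y[3] = 6 + 2·6 = 18
y[4] = 18 + 2·6 = 30
y[5] = 30 + 2·18 = 66
Sum = 6 + 6 + 18 + 30 + 66 = 126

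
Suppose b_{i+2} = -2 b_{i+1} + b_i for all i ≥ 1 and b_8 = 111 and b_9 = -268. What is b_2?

Rearranging, b_{i-2} = b_i + 2 b_{i-1}.
b_7 = -268 + 2·111 = -46
b_6 = 111 + 2·(-46) = 19
b_5 = -46 + 2·19 = -8
b_4 = 19 + 2·(-8) = 3
b_3 = -8 + 2·3 = -2
b_2 = 3 + 2·(-2) = -1

-1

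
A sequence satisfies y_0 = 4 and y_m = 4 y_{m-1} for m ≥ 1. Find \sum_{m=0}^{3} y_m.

y_1 = 4·4 = 16
y_2 = 4·16 = 64
y_3 = 4·64 = 256
Sum = 4 + 16 + 64 + 256 = 340

340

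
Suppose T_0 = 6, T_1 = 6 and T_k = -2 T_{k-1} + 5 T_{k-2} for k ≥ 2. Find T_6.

T_2 = -2·6 + 5·6 = 18
T_3 = -2·18 + 5·6 = -6
T_4 = -2·(-6) + 5·18 = 102
T_5 = -2·102 + 5·(-6) = -234
T_6 = -2·(-234) + 5·102 = 978

978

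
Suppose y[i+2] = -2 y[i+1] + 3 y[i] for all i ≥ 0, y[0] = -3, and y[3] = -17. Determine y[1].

Let y[1] = x.
y[2] = -9 - 2x
y[3] = 18 + 7x
So 18 + 7x = -17, giving x = -5.

-5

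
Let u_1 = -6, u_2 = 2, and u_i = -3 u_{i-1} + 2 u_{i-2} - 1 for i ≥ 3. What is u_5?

u_3 = -3*2 + 2*(-6) - 1 = -19
u_4 = -3*(-19) + 2*2 - 1 = 60
u_5 = -3*60 + 2*(-19) - 1 = -219

-219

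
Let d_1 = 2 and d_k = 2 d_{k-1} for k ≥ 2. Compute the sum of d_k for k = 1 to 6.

126

d_2 = 2*2 = 4
d_3 = 2*4 = 8
d_4 = 2*8 = 16
d_5 = 2*16 = 32
d_6 = 2*32 = 64
Sum = 2 + 4 + 8 + 16 + 32 + 64 = 126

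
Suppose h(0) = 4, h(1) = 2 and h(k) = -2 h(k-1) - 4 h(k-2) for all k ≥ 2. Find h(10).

h(2) = -2·2 - 4·4 = -20
h(3) = -2·(-20) - 4·2 = 32
h(4) = -2·32 - 4·(-20) = 16
h(5) = -2·16 - 4·32 = -160
h(6) = -2·(-160) - 4·16 = 256
h(7) = -2·256 - 4·(-160) = 128
h(8) = -2·128 - 4·256 = -1280
h(9) = -2·(-1280) - 4·128 = 2048
h(10) = -2·2048 - 4·(-1280) = 1024

1024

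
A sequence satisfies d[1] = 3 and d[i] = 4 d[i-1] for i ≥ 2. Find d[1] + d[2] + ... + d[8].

65535

d[2] = 4(3) = 12
d[3] = 4(12) = 48
d[4] = 4(48) = 192
d[5] = 4(192) = 768
d[6] = 4(768) = 3072
d[7] = 4(3072) = 12288
d[8] = 4(12288) = 49152
Sum = 3 + 12 + 48 + 192 + 768 + 3072 + 12288 + 49152 = 65535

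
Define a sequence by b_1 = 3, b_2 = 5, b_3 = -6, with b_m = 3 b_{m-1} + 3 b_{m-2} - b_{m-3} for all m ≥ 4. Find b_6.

b_4 = 3(-6) + 3(5) - 3 = -6
b_5 = 3(-6) + 3(-6) - 5 = -41
b_6 = 3(-41) + 3(-6) - (-6) = -135

-135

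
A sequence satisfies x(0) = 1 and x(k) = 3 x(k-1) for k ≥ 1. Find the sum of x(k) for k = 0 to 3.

x(1) = 3·1 = 3
x(2) = 3·3 = 9
x(3) = 3·9 = 27
Sum = 1 + 3 + 9 + 27 = 40

40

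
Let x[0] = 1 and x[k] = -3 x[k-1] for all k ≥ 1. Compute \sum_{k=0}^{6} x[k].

547

x[1] = -3*1 = -3
x[2] = -3*(-3) = 9
x[3] = -3*9 = -27
x[4] = -3*(-27) = 81
x[5] = -3*81 = -243
x[6] = -3*(-243) = 729
Sum = 1 + (-3) + 9 + (-27) + 81 + (-243) + 729 = 547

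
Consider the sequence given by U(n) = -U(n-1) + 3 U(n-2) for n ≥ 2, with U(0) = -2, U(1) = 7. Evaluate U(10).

U(2) = -7 + 3*(-2) = -13
U(3) = -(-13) + 3*7 = 34
U(4) = -34 + 3*(-13) = -73
U(5) = -(-73) + 3*34 = 175
U(6) = -175 + 3*(-73) = -394
U(7) = -(-394) + 3*175 = 919
U(8) = -919 + 3*(-394) = -2101
U(9) = -(-2101) + 3*919 = 4858
U(10) = -4858 + 3*(-2101) = -11161

-11161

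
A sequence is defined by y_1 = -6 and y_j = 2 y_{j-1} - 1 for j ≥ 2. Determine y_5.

-111

y_2 = 2(-6) - 1 = -13
y_3 = 2(-13) - 1 = -27
y_4 = 2(-27) - 1 = -55
y_5 = 2(-55) - 1 = -111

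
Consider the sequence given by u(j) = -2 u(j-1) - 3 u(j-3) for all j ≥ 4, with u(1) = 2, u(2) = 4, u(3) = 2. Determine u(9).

410

u(4) = -2·2 - 3·2 = -10
u(5) = -2·(-10) - 3·4 = 8
u(6) = -2·8 - 3·2 = -22
u(7) = -2·(-22) - 3·(-10) = 74
u(8) = -2·74 - 3·8 = -172
u(9) = -2·(-172) - 3·(-22) = 410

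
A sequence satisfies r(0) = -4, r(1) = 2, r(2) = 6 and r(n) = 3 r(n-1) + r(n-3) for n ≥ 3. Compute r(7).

r(3) = 3(6) + (-4) = 14
r(4) = 3(14) + 2 = 44
r(5) = 3(44) + 6 = 138
r(6) = 3(138) + 14 = 428
r(7) = 3(428) + 44 = 1328

1328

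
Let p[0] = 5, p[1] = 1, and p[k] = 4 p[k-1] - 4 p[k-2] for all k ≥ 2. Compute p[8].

p[2] = 4*1 - 4*5 = -16
p[3] = 4*(-16) - 4*1 = -68
p[4] = 4*(-68) - 4*(-16) = -208
p[5] = 4*(-208) - 4*(-68) = -560
p[6] = 4*(-560) - 4*(-208) = -1408
p[7] = 4*(-1408) - 4*(-560) = -3392
p[8] = 4*(-3392) - 4*(-1408) = -7936

-7936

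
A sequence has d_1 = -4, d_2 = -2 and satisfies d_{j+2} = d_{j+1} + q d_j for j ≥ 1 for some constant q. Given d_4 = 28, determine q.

d_3 = -2 - 4q
d_4 = -2 - 6q
So -2 - 6q = 28, giving q = -5.

-5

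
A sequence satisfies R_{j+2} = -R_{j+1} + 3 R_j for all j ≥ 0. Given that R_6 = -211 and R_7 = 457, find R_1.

1

Rearranging, R_{j-2} = (R_j + R_{j-1}) / 3.
R_5 = (457 + (-211)) / 3 = 246/3 = 82
R_4 = (-211 + 82) / 3 = -129/3 = -43
R_3 = (82 + (-43)) / 3 = 39/3 = 13
R_2 = (-43 + 13) / 3 = -30/3 = -10
R_1 = (13 + (-10)) / 3 = 3/3 = 1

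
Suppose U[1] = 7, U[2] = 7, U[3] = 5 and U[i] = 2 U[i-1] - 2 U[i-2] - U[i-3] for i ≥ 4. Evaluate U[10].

477

U[4] = 2*5 - 2*7 - 7 = -11
U[5] = 2*(-11) - 2*5 - 7 = -39
U[6] = 2*(-39) - 2*(-11) - 5 = -61
U[7] = 2*(-61) - 2*(-39) - (-11) = -33
U[8] = 2*(-33) - 2*(-61) - (-39) = 95
U[9] = 2*95 - 2*(-33) - (-61) = 317
U[10] = 2*317 - 2*95 - (-33) = 477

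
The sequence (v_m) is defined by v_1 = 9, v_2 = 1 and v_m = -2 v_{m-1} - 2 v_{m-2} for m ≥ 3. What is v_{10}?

v_3 = -2·1 - 2·9 = -20
v_4 = -2·(-20) - 2·1 = 38
v_5 = -2·38 - 2·(-20) = -36
v_6 = -2·(-36) - 2·38 = -4
v_7 = -2·(-4) - 2·(-36) = 80
v_8 = -2·80 - 2·(-4) = -152
v_9 = -2·(-152) - 2·80 = 144
v_{10} = -2·144 - 2·(-152) = 16

16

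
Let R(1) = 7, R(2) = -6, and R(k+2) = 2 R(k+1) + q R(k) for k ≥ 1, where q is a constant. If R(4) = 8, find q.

R(3) = -12 + 7q
R(4) = -24 + 8q
So -24 + 8q = 8, giving q = 4.

4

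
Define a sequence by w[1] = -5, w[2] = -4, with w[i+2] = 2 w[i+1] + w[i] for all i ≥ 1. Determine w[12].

w[3] = 2·(-4) + (-5) = -13
w[4] = 2·(-13) + (-4) = -30
w[5] = 2·(-30) + (-13) = -73
w[6] = 2·(-73) + (-30) = -176
w[7] = 2·(-176) + (-73) = -425
w[8] = 2·(-425) + (-176) = -1026
w[9] = 2·(-1026) + (-425) = -2477
w[10] = 2·(-2477) + (-1026) = -5980
w[11] = 2·(-5980) + (-2477) = -14437
w[12] = 2·(-14437) + (-5980) = -34854

-34854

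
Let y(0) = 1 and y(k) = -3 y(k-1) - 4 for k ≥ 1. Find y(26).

The fixed point is -4/(1 + 3) = -1, so y(k) + 1 = -3(y(k-1) + 1).
Hence y(k) = 2·(-3)^k - 1.
y(26) = 2·(-3)^{26} - 1 = 2·2541865828329 - 1 = 5083731656657.

5083731656657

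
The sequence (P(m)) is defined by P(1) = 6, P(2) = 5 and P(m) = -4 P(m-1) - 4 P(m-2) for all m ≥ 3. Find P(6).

P(3) = -4·5 - 4·6 = -44
P(4) = -4·(-44) - 4·5 = 156
P(5) = -4·156 - 4·(-44) = -448
P(6) = -4·(-448) - 4·156 = 1168

1168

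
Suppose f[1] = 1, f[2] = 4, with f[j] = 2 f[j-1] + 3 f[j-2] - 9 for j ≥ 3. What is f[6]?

34

f[3] = 2(4) + 3(1) - 9 = 2
f[4] = 2(2) + 3(4) - 9 = 7
f[5] = 2(7) + 3(2) - 9 = 11
f[6] = 2(11) + 3(7) - 9 = 34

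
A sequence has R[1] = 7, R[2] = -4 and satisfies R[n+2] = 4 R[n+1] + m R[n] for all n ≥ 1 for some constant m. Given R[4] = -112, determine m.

R[3] = -16 + 7m
R[4] = -64 + 24m
So -64 + 24m = -112, giving m = -2.

-2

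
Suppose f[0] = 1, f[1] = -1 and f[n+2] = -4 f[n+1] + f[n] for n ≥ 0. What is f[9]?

f[2] = -4(-1) + 1 = 5
f[3] = -4(5) + (-1) = -21
f[4] = -4(-21) + 5 = 89
f[5] = -4(89) + (-21) = -377
f[6] = -4(-377) + 89 = 1597
f[7] = -4(1597) + (-377) = -6765
f[8] = -4(-6765) + 1597 = 28657
f[9] = -4(28657) + (-6765) = -121393

-121393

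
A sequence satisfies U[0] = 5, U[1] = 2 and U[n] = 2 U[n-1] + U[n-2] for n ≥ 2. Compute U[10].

9681

U[2] = 2(2) + 5 = 9
U[3] = 2(9) + 2 = 20
U[4] = 2(20) + 9 = 49
U[5] = 2(49) + 20 = 118
U[6] = 2(118) + 49 = 285
U[7] = 2(285) + 118 = 688
U[8] = 2(688) + 285 = 1661
U[9] = 2(1661) + 688 = 4010
U[10] = 2(4010) + 1661 = 9681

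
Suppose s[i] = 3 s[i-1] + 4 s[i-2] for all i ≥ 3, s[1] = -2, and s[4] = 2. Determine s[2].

Let s[2] = y.
s[3] = -8 + 3y
s[4] = -24 + 13y
So -24 + 13y = 2, giving y = 2.

2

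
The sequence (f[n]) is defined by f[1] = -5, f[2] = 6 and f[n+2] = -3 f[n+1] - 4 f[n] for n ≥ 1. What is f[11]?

-2062

f[3] = -3·6 - 4·(-5) = 2
f[4] = -3·2 - 4·6 = -30
f[5] = -3·(-30) - 4·2 = 82
f[6] = -3·82 - 4·(-30) = -126
f[7] = -3·(-126) - 4·82 = 50
f[8] = -3·50 - 4·(-126) = 354
f[9] = -3·354 - 4·50 = -1262
f[10] = -3·(-1262) - 4·354 = 2370
f[11] = -3·2370 - 4·(-1262) = -2062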